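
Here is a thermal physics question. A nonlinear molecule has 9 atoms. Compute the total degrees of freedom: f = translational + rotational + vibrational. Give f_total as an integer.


Step 1: Translational DOF = 3
Step 2: Rotational DOF (nonlinear) = 3
Step 3: Vibrational DOF = 3*9 - 6 = 21
Step 4: Total = 3 + 3 + 21 = 27

27


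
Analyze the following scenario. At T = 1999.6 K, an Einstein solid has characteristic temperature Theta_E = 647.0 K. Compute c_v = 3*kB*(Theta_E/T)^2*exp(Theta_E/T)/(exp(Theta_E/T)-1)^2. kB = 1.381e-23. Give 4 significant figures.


Step 1: x = Theta_E/T = 647.0/1999.6 = 0.3236
Step 2: x^2 = 0.1047
Step 3: exp(x) = 1.382
Step 4: c_v = 3*1.381e-23*0.1047*1.382/(1.382-1)^2 = 4.107e-23

4.107e-23


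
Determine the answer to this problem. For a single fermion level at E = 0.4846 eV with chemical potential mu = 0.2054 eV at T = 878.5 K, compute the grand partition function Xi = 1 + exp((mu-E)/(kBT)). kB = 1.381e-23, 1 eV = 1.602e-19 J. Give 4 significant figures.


Step 1: (mu - E) = 0.2054 - 0.4846 = -0.2792 eV
Step 2: x = (mu-E)*eV/(kB*T) = -0.2792*1.602e-19/(1.381e-23*878.5) = -3.687
Step 3: exp(x) = 0.02505
Step 4: Xi = 1 + 0.02505 = 1.025

1.025


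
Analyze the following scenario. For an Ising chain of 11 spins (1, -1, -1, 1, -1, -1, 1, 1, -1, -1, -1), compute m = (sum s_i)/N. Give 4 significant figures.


Step 1: Count up spins (+1): 4, down spins (-1): 7
Step 2: Total magnetization M = 4 - 7 = -3
Step 3: m = M/N = -3/11 = -0.2727

-0.2727


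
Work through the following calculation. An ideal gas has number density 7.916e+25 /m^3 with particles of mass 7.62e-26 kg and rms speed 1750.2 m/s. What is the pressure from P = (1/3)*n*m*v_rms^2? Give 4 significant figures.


Step 1: v_rms^2 = 1750.2^2 = 3.063e+06
Step 2: n*m = 7.916e+25*7.62e-26 = 6.032
Step 3: P = (1/3)*6.032*3.063e+06 = 6.159e+06 Pa

6.159e+06


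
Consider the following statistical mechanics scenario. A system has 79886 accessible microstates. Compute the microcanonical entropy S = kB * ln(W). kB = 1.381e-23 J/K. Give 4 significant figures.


Step 1: ln(W) = ln(79886) = 11.29
Step 2: S = kB * ln(W) = 1.381e-23 * 11.29
Step 3: S = 1.559e-22 J/K

1.559e-22


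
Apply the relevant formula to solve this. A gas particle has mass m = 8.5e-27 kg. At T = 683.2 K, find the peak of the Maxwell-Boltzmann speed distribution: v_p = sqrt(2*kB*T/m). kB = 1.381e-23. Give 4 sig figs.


Step 1: Numerator = 2*kB*T = 2*1.381e-23*683.2 = 1.887e-20
Step 2: Ratio = 1.887e-20 / 8.5e-27 = 2.22e+06
Step 3: v_p = sqrt(2.22e+06) = 1490 m/s

1490


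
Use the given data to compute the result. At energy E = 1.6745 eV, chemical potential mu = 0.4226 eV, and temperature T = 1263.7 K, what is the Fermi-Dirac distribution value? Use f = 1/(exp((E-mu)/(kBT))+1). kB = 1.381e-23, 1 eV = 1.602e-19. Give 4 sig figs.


Step 1: (E - mu) = 1.6745 - 0.4226 = 1.252 eV
Step 2: Convert: (E-mu)*eV = 2.006e-19 J
Step 3: x = (E-mu)*eV/(kB*T) = 11.49
Step 4: f = 1/(exp(11.49)+1) = 1.021e-05

1.021e-05


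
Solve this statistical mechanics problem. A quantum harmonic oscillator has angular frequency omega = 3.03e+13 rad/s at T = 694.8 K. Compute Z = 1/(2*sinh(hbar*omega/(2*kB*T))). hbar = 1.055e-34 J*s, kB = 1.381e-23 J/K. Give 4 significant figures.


Step 1: Compute x = hbar*omega/(kB*T) = 1.055e-34*3.03e+13/(1.381e-23*694.8) = 0.3332
Step 2: x/2 = 0.1666
Step 3: sinh(x/2) = 0.1673
Step 4: Z = 1/(2*0.1673) = 2.988

2.988


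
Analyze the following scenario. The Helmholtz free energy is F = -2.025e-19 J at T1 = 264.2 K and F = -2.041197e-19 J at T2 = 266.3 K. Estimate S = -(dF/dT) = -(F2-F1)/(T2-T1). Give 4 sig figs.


Step 1: dF = F2 - F1 = -2.041197e-19 - (-2.025e-19) = -1.6197e-21 J
Step 2: dT = T2 - T1 = 266.3 - 264.2 = 2.1 K
Step 3: S = -dF/dT = -(-1.6197e-21)/2.1 = 7.713e-22 J/K

7.713e-22


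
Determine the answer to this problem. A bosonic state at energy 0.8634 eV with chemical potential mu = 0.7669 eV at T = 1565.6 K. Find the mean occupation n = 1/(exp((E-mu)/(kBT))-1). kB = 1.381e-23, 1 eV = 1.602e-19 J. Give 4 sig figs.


Step 1: (E - mu) = 0.0965 eV
Step 2: x = (E-mu)*eV/(kB*T) = 0.0965*1.602e-19/(1.381e-23*1565.6) = 0.715
Step 3: exp(x) = 2.044
Step 4: n = 1/(exp(x)-1) = 0.9577

0.9577


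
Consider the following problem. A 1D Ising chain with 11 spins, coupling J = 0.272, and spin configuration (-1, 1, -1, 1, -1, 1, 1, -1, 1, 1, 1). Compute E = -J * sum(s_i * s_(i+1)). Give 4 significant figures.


Step 1: Nearest-neighbor products: -1, -1, -1, -1, -1, 1, -1, -1, 1, 1
Step 2: Sum of products = -4
Step 3: E = -0.272 * -4 = 1.088

1.088


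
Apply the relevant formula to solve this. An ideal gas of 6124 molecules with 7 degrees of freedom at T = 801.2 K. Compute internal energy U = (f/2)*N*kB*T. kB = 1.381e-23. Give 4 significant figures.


Step 1: f/2 = 7/2 = 3.5
Step 2: N*kB*T = 6124*1.381e-23*801.2 = 6.776e-17
Step 3: U = 3.5 * 6.776e-17 = 2.372e-16 J

2.372e-16


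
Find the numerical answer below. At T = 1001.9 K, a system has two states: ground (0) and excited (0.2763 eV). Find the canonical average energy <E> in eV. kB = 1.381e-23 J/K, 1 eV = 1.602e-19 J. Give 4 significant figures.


Step 1: beta*E = 0.2763*1.602e-19/(1.381e-23*1001.9) = 3.199
Step 2: exp(-beta*E) = 0.0408
Step 3: <E> = 0.2763*0.0408/(1+0.0408) = 0.01083 eV

0.01083


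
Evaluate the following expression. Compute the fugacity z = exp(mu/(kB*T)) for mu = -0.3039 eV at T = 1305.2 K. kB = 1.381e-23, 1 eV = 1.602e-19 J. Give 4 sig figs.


Step 1: Convert mu to Joules: -0.3039*1.602e-19 = -4.868e-20 J
Step 2: kB*T = 1.381e-23*1305.2 = 1.802e-20 J
Step 3: mu/(kB*T) = -2.701
Step 4: z = exp(-2.701) = 0.06714

0.06714


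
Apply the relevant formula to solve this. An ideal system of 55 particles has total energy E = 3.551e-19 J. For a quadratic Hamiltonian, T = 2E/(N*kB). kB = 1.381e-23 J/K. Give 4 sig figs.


Step 1: Numerator = 2*E = 2*3.551e-19 = 7.102e-19 J
Step 2: Denominator = N*kB = 55*1.381e-23 = 7.595e-22
Step 3: T = 7.102e-19 / 7.595e-22 = 935 K

935


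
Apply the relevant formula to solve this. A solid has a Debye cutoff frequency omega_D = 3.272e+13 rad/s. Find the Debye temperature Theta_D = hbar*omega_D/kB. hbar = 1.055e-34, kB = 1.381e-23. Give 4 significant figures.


Step 1: hbar*omega_D = 1.055e-34 * 3.272e+13 = 3.452e-21 J
Step 2: Theta_D = 3.452e-21 / 1.381e-23
Step 3: Theta_D = 250 K

250


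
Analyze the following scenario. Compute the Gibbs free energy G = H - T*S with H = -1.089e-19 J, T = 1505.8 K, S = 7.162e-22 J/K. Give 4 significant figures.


Step 1: T*S = 1505.8 * 7.162e-22 = 1.078e-18 J
Step 2: G = H - T*S = -1.089e-19 - 1.078e-18
Step 3: G = -1.187e-18 J

-1.187e-18


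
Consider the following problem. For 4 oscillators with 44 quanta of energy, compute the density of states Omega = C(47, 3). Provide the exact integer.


Step 1: Use binomial coefficient C(47, 3)
Step 2: Numerator = 47! / 44!
Step 3: Denominator = 3!
Step 4: Omega = 16215

16215


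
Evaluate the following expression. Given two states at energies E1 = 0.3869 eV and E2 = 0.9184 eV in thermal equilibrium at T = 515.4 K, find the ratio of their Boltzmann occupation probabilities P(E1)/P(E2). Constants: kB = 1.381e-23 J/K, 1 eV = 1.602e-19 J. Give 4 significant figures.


Step 1: Compute energy difference dE = E1 - E2 = 0.3869 - 0.9184 = -0.5315 eV
Step 2: Convert to Joules: dE_J = -0.5315 * 1.602e-19 = -8.515e-20 J
Step 3: Compute exponent = -dE_J / (kB * T) = -(-8.515e-20) / (1.381e-23 * 515.4) = 11.96
Step 4: P(E1)/P(E2) = exp(11.96) = 1.568e+05

1.568e+05


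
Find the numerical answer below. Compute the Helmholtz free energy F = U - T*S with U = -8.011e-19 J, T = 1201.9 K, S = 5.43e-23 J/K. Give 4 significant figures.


Step 1: T*S = 1201.9 * 5.43e-23 = 6.526e-20 J
Step 2: F = U - T*S = -8.011e-19 - 6.526e-20
Step 3: F = -8.664e-19 J

-8.664e-19


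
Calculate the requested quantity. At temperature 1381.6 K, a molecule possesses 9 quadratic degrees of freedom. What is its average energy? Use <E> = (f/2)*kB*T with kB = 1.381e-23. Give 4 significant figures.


Step 1: f/2 = 9/2 = 4.5
Step 2: kB*T = 1.381e-23 * 1381.6 = 1.908e-20
Step 3: <E> = 4.5 * 1.908e-20 = 8.586e-20 J

8.586e-20


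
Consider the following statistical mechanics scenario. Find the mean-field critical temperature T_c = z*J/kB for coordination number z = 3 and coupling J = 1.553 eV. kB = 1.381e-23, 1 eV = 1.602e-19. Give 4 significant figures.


Step 1: z*J = 3*1.553 = 4.659 eV
Step 2: Convert to Joules: 4.659*1.602e-19 = 7.464e-19 J
Step 3: T_c = 7.464e-19 / 1.381e-23 = 5.405e+04 K

5.405e+04


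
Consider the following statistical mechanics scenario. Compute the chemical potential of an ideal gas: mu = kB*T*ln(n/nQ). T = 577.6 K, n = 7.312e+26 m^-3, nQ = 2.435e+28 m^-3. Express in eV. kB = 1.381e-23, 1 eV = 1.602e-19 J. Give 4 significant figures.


Step 1: n/nQ = 7.312e+26/2.435e+28 = 0.03003
Step 2: ln(n/nQ) = -3.506
Step 3: mu = kB*T*ln(n/nQ) = 7.977e-21*-3.506 = -2.796e-20 J
Step 4: Convert to eV: -2.796e-20/1.602e-19 = -0.1746 eV

-0.1746


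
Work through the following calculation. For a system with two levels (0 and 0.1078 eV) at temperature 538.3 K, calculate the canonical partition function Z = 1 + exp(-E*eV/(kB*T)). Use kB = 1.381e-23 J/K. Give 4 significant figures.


Step 1: Compute beta*E = E*eV/(kB*T) = 0.1078*1.602e-19/(1.381e-23*538.3) = 2.323
Step 2: exp(-beta*E) = exp(-2.323) = 0.09797
Step 3: Z = 1 + 0.09797 = 1.098

1.098


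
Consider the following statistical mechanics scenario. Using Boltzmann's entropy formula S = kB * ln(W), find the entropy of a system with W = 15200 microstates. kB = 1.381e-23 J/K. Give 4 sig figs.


Step 1: ln(W) = ln(15200) = 9.629
Step 2: S = kB * ln(W) = 1.381e-23 * 9.629
Step 3: S = 1.33e-22 J/K

1.33e-22


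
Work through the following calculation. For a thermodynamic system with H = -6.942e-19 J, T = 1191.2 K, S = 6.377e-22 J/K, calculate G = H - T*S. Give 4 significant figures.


Step 1: T*S = 1191.2 * 6.377e-22 = 7.596e-19 J
Step 2: G = H - T*S = -6.942e-19 - 7.596e-19
Step 3: G = -1.454e-18 J

-1.454e-18


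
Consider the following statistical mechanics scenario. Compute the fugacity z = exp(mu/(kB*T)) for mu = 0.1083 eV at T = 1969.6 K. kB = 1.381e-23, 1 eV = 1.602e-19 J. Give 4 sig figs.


Step 1: Convert mu to Joules: 0.1083*1.602e-19 = 1.735e-20 J
Step 2: kB*T = 1.381e-23*1969.6 = 2.72e-20 J
Step 3: mu/(kB*T) = 0.6379
Step 4: z = exp(0.6379) = 1.892

1.892


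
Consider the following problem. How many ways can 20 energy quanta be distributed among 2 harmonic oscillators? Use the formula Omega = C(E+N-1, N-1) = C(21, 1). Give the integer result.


Step 1: Use binomial coefficient C(21, 1)
Step 2: Numerator = 21! / 20!
Step 3: Denominator = 1!
Step 4: Omega = 21

21


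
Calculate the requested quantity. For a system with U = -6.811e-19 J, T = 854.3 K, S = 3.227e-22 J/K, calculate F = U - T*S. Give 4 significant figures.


Step 1: T*S = 854.3 * 3.227e-22 = 2.757e-19 J
Step 2: F = U - T*S = -6.811e-19 - 2.757e-19
Step 3: F = -9.568e-19 J

-9.568e-19


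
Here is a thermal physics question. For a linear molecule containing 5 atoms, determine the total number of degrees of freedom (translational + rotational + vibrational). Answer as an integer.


Step 1: Translational DOF = 3
Step 2: Rotational DOF (linear) = 2
Step 3: Vibrational DOF = 3*5 - 5 = 10
Step 4: Total = 3 + 2 + 10 = 15

15


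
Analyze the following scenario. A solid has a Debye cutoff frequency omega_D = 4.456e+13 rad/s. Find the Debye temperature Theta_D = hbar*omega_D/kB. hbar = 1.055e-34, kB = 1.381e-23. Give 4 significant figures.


Step 1: hbar*omega_D = 1.055e-34 * 4.456e+13 = 4.701e-21 J
Step 2: Theta_D = 4.701e-21 / 1.381e-23
Step 3: Theta_D = 340.4 K

340.4


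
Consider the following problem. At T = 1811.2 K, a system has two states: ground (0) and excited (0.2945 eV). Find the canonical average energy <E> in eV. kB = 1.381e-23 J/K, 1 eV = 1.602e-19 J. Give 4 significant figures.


Step 1: beta*E = 0.2945*1.602e-19/(1.381e-23*1811.2) = 1.886
Step 2: exp(-beta*E) = 0.1516
Step 3: <E> = 0.2945*0.1516/(1+0.1516) = 0.03878 eV

0.03878


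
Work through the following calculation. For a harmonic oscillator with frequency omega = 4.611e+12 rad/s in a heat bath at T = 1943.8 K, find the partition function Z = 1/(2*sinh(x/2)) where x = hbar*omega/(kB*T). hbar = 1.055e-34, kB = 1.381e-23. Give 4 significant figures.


Step 1: Compute x = hbar*omega/(kB*T) = 1.055e-34*4.611e+12/(1.381e-23*1943.8) = 0.01812
Step 2: x/2 = 0.009061
Step 3: sinh(x/2) = 0.009061
Step 4: Z = 1/(2*0.009061) = 55.18

55.18


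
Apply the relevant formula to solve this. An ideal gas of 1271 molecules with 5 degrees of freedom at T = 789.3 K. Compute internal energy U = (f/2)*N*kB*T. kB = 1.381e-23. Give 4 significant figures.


Step 1: f/2 = 5/2 = 2.5
Step 2: N*kB*T = 1271*1.381e-23*789.3 = 1.385e-17
Step 3: U = 2.5 * 1.385e-17 = 3.464e-17 J

3.464e-17


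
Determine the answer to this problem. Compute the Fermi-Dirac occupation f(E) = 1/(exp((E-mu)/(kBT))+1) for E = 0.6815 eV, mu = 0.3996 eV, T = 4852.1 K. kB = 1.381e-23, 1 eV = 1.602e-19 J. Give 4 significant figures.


Step 1: (E - mu) = 0.6815 - 0.3996 = 0.2819 eV
Step 2: Convert: (E-mu)*eV = 4.516e-20 J
Step 3: x = (E-mu)*eV/(kB*T) = 0.674
Step 4: f = 1/(exp(0.674)+1) = 0.3376

0.3376


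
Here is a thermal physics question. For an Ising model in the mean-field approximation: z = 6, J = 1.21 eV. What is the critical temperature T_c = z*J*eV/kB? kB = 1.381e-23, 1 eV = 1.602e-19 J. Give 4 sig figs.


Step 1: z*J = 6*1.21 = 7.26 eV
Step 2: Convert to Joules: 7.26*1.602e-19 = 1.163e-18 J
Step 3: T_c = 1.163e-18 / 1.381e-23 = 8.422e+04 K

8.422e+04


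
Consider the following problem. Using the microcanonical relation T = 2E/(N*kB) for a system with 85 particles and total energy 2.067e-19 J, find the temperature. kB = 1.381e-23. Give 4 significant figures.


Step 1: Numerator = 2*E = 2*2.067e-19 = 4.134e-19 J
Step 2: Denominator = N*kB = 85*1.381e-23 = 1.174e-21
Step 3: T = 4.134e-19 / 1.174e-21 = 352.2 K

352.2


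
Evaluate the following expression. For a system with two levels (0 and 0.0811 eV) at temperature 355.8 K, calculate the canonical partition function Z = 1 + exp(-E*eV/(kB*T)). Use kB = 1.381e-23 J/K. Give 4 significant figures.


Step 1: Compute beta*E = E*eV/(kB*T) = 0.0811*1.602e-19/(1.381e-23*355.8) = 2.644
Step 2: exp(-beta*E) = exp(-2.644) = 0.07107
Step 3: Z = 1 + 0.07107 = 1.071

1.071


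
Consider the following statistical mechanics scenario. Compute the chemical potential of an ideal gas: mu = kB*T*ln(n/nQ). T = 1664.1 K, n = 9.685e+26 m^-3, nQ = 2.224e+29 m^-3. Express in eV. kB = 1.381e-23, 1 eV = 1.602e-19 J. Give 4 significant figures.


Step 1: n/nQ = 9.685e+26/2.224e+29 = 0.004355
Step 2: ln(n/nQ) = -5.436
Step 3: mu = kB*T*ln(n/nQ) = 2.298e-20*-5.436 = -1.249e-19 J
Step 4: Convert to eV: -1.249e-19/1.602e-19 = -0.7799 eV

-0.7799


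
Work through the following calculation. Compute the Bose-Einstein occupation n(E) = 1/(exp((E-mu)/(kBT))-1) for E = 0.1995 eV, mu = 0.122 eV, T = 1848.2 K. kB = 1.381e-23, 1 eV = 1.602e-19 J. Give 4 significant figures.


Step 1: (E - mu) = 0.0775 eV
Step 2: x = (E-mu)*eV/(kB*T) = 0.0775*1.602e-19/(1.381e-23*1848.2) = 0.4864
Step 3: exp(x) = 1.627
Step 4: n = 1/(exp(x)-1) = 1.596

1.596


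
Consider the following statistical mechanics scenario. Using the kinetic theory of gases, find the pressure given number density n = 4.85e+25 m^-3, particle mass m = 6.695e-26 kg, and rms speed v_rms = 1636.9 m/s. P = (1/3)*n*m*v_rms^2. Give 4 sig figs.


Step 1: v_rms^2 = 1636.9^2 = 2.679e+06
Step 2: n*m = 4.85e+25*6.695e-26 = 3.247
Step 3: P = (1/3)*3.247*2.679e+06 = 2.9e+06 Pa

2.9e+06


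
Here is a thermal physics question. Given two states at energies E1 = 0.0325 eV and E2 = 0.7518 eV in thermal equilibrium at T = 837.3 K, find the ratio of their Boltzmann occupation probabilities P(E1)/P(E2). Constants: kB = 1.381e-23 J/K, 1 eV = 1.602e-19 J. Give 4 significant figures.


Step 1: Compute energy difference dE = E1 - E2 = 0.0325 - 0.7518 = -0.7193 eV
Step 2: Convert to Joules: dE_J = -0.7193 * 1.602e-19 = -1.152e-19 J
Step 3: Compute exponent = -dE_J / (kB * T) = -(-1.152e-19) / (1.381e-23 * 837.3) = 9.965
Step 4: P(E1)/P(E2) = exp(9.965) = 2.128e+04

2.128e+04


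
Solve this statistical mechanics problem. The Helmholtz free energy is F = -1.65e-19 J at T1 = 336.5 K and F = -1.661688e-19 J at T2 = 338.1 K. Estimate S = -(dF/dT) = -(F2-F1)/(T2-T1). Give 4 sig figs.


Step 1: dF = F2 - F1 = -1.661688e-19 - (-1.65e-19) = -1.1688e-21 J
Step 2: dT = T2 - T1 = 338.1 - 336.5 = 1.6 K
Step 3: S = -dF/dT = -(-1.1688e-21)/1.6 = 7.305e-22 J/K

7.305e-22


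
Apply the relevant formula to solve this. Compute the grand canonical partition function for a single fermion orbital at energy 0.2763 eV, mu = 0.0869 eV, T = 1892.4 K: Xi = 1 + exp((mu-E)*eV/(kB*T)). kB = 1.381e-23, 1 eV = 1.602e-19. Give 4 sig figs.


Step 1: (mu - E) = 0.0869 - 0.2763 = -0.1894 eV
Step 2: x = (mu-E)*eV/(kB*T) = -0.1894*1.602e-19/(1.381e-23*1892.4) = -1.161
Step 3: exp(x) = 0.3132
Step 4: Xi = 1 + 0.3132 = 1.313

1.313


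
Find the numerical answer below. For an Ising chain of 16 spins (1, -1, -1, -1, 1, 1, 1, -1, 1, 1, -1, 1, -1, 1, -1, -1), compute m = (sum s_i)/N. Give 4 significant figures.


Step 1: Count up spins (+1): 8, down spins (-1): 8
Step 2: Total magnetization M = 8 - 8 = 0
Step 3: m = M/N = 0/16 = 0

0


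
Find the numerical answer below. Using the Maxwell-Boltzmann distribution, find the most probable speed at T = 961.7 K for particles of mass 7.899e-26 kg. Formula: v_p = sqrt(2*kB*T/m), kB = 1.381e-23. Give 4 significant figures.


Step 1: Numerator = 2*kB*T = 2*1.381e-23*961.7 = 2.656e-20
Step 2: Ratio = 2.656e-20 / 7.899e-26 = 3.363e+05
Step 3: v_p = sqrt(3.363e+05) = 579.9 m/s

579.9


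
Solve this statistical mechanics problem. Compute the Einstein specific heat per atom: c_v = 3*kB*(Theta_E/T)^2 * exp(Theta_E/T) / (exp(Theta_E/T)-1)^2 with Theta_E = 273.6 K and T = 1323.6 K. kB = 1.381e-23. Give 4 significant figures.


Step 1: x = Theta_E/T = 273.6/1323.6 = 0.2067
Step 2: x^2 = 0.04273
Step 3: exp(x) = 1.23
Step 4: c_v = 3*1.381e-23*0.04273*1.23/(1.23-1)^2 = 4.128e-23

4.128e-23


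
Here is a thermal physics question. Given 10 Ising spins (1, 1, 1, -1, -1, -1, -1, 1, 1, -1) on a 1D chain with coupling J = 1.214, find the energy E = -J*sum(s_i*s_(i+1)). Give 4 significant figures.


Step 1: Nearest-neighbor products: 1, 1, -1, 1, 1, 1, -1, 1, -1
Step 2: Sum of products = 3
Step 3: E = -1.214 * 3 = -3.642

-3.642


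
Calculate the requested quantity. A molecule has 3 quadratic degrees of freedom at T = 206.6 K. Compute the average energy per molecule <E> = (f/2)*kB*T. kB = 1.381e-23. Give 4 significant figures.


Step 1: f/2 = 3/2 = 1.5
Step 2: kB*T = 1.381e-23 * 206.6 = 2.853e-21
Step 3: <E> = 1.5 * 2.853e-21 = 4.28e-21 J

4.28e-21


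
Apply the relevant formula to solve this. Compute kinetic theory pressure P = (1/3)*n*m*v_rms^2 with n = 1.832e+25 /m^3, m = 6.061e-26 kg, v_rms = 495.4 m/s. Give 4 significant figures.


Step 1: v_rms^2 = 495.4^2 = 2.454e+05
Step 2: n*m = 1.832e+25*6.061e-26 = 1.11
Step 3: P = (1/3)*1.11*2.454e+05 = 9.084e+04 Pa

9.084e+04


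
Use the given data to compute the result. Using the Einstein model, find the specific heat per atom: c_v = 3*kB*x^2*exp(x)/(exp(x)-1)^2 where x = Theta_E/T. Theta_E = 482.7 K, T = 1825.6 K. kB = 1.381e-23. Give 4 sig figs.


Step 1: x = Theta_E/T = 482.7/1825.6 = 0.2644
Step 2: x^2 = 0.06991
Step 3: exp(x) = 1.303
Step 4: c_v = 3*1.381e-23*0.06991*1.303/(1.303-1)^2 = 4.119e-23

4.119e-23


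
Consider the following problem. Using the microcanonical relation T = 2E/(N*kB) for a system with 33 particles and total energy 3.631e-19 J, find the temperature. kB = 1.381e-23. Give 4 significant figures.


Step 1: Numerator = 2*E = 2*3.631e-19 = 7.262e-19 J
Step 2: Denominator = N*kB = 33*1.381e-23 = 4.557e-22
Step 3: T = 7.262e-19 / 4.557e-22 = 1593 K

1593


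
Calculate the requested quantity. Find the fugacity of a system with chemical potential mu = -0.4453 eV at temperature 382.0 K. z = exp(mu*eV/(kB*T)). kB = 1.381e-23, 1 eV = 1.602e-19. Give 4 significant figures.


Step 1: Convert mu to Joules: -0.4453*1.602e-19 = -7.134e-20 J
Step 2: kB*T = 1.381e-23*382.0 = 5.275e-21 J
Step 3: mu/(kB*T) = -13.52
Step 4: z = exp(-13.52) = 1.34e-06

1.34e-06


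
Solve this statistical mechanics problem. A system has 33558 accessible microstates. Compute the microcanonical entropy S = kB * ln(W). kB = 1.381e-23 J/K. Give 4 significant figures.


Step 1: ln(W) = ln(33558) = 10.42
Step 2: S = kB * ln(W) = 1.381e-23 * 10.42
Step 3: S = 1.439e-22 J/K

1.439e-22


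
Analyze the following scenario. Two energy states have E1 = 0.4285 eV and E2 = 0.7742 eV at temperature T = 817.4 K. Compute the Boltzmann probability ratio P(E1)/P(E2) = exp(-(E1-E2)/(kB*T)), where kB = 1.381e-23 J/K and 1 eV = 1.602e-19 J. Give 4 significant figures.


Step 1: Compute energy difference dE = E1 - E2 = 0.4285 - 0.7742 = -0.3457 eV
Step 2: Convert to Joules: dE_J = -0.3457 * 1.602e-19 = -5.538e-20 J
Step 3: Compute exponent = -dE_J / (kB * T) = -(-5.538e-20) / (1.381e-23 * 817.4) = 4.906
Step 4: P(E1)/P(E2) = exp(4.906) = 135.1

135.1


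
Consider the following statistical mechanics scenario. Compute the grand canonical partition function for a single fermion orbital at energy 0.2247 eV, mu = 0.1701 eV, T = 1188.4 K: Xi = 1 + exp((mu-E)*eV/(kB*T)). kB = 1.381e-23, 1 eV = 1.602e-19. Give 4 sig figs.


Step 1: (mu - E) = 0.1701 - 0.2247 = -0.0546 eV
Step 2: x = (mu-E)*eV/(kB*T) = -0.0546*1.602e-19/(1.381e-23*1188.4) = -0.533
Step 3: exp(x) = 0.5869
Step 4: Xi = 1 + 0.5869 = 1.587

1.587


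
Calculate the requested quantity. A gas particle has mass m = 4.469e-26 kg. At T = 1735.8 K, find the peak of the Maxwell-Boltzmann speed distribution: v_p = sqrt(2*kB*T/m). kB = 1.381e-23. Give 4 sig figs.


Step 1: Numerator = 2*kB*T = 2*1.381e-23*1735.8 = 4.794e-20
Step 2: Ratio = 4.794e-20 / 4.469e-26 = 1.073e+06
Step 3: v_p = sqrt(1.073e+06) = 1036 m/s

1036


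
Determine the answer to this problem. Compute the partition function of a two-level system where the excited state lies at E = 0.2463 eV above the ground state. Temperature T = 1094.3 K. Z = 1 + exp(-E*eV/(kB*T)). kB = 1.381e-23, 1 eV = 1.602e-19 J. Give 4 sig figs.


Step 1: Compute beta*E = E*eV/(kB*T) = 0.2463*1.602e-19/(1.381e-23*1094.3) = 2.611
Step 2: exp(-beta*E) = exp(-2.611) = 0.07347
Step 3: Z = 1 + 0.07347 = 1.073

1.073


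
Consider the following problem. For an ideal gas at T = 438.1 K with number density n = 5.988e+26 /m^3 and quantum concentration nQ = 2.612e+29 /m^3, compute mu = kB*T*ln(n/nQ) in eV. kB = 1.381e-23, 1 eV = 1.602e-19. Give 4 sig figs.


Step 1: n/nQ = 5.988e+26/2.612e+29 = 0.002292
Step 2: ln(n/nQ) = -6.078
Step 3: mu = kB*T*ln(n/nQ) = 6.05e-21*-6.078 = -3.677e-20 J
Step 4: Convert to eV: -3.677e-20/1.602e-19 = -0.2295 eV

-0.2295


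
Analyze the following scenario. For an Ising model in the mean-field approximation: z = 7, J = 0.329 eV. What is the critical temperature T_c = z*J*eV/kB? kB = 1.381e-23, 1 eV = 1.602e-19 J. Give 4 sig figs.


Step 1: z*J = 7*0.329 = 2.303 eV
Step 2: Convert to Joules: 2.303*1.602e-19 = 3.689e-19 J
Step 3: T_c = 3.689e-19 / 1.381e-23 = 2.672e+04 K

2.672e+04


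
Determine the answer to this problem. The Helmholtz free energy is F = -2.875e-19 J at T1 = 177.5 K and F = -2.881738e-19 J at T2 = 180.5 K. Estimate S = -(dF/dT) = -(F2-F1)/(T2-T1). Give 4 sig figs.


Step 1: dF = F2 - F1 = -2.881738e-19 - (-2.875e-19) = -6.738e-22 J
Step 2: dT = T2 - T1 = 180.5 - 177.5 = 3 K
Step 3: S = -dF/dT = -(-6.738e-22)/3 = 2.246e-22 J/K

2.246e-22


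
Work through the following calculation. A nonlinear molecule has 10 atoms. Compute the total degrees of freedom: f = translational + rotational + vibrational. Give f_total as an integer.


Step 1: Translational DOF = 3
Step 2: Rotational DOF (nonlinear) = 3
Step 3: Vibrational DOF = 3*10 - 6 = 24
Step 4: Total = 3 + 3 + 24 = 30

30


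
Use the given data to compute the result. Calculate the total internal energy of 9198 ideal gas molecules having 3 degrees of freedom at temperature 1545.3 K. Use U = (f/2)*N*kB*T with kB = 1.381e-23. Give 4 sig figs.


Step 1: f/2 = 3/2 = 1.5
Step 2: N*kB*T = 9198*1.381e-23*1545.3 = 1.963e-16
Step 3: U = 1.5 * 1.963e-16 = 2.944e-16 J

2.944e-16


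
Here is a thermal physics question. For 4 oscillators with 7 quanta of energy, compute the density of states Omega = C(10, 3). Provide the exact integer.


Step 1: Use binomial coefficient C(10, 3)
Step 2: Numerator = 10! / 7!
Step 3: Denominator = 3!
Step 4: Omega = 120

120


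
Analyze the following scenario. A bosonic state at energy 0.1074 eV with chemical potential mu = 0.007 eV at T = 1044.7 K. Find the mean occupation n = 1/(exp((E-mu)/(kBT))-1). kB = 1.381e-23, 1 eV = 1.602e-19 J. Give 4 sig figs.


Step 1: (E - mu) = 0.1004 eV
Step 2: x = (E-mu)*eV/(kB*T) = 0.1004*1.602e-19/(1.381e-23*1044.7) = 1.115
Step 3: exp(x) = 3.049
Step 4: n = 1/(exp(x)-1) = 0.488

0.488


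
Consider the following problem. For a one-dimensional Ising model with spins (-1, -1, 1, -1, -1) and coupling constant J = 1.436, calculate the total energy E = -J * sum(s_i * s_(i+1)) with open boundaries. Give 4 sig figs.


Step 1: Nearest-neighbor products: 1, -1, -1, 1
Step 2: Sum of products = 0
Step 3: E = -1.436 * 0 = 0

0


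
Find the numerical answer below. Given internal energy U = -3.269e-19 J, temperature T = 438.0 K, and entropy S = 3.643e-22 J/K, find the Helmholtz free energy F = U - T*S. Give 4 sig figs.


Step 1: T*S = 438.0 * 3.643e-22 = 1.596e-19 J
Step 2: F = U - T*S = -3.269e-19 - 1.596e-19
Step 3: F = -4.865e-19 J

-4.865e-19


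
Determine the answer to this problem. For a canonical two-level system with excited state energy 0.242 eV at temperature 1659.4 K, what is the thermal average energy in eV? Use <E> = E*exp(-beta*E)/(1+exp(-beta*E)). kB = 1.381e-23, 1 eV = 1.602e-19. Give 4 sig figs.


Step 1: beta*E = 0.242*1.602e-19/(1.381e-23*1659.4) = 1.692
Step 2: exp(-beta*E) = 0.1842
Step 3: <E> = 0.242*0.1842/(1+0.1842) = 0.03764 eV

0.03764


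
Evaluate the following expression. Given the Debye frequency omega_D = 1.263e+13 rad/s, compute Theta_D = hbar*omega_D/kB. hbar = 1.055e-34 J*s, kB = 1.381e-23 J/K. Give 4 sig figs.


Step 1: hbar*omega_D = 1.055e-34 * 1.263e+13 = 1.332e-21 J
Step 2: Theta_D = 1.332e-21 / 1.381e-23
Step 3: Theta_D = 96.49 K

96.49


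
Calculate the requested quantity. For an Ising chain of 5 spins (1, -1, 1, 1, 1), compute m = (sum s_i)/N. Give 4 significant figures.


Step 1: Count up spins (+1): 4, down spins (-1): 1
Step 2: Total magnetization M = 4 - 1 = 3
Step 3: m = M/N = 3/5 = 0.6

0.6


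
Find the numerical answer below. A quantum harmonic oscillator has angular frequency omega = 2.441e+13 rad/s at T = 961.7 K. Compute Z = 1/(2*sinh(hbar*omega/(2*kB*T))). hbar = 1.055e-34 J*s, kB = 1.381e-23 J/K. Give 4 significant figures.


Step 1: Compute x = hbar*omega/(kB*T) = 1.055e-34*2.441e+13/(1.381e-23*961.7) = 0.1939
Step 2: x/2 = 0.09695
Step 3: sinh(x/2) = 0.0971
Step 4: Z = 1/(2*0.0971) = 5.149

5.149


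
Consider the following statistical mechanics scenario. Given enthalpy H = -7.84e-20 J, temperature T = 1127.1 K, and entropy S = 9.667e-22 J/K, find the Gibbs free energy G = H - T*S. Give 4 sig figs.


Step 1: T*S = 1127.1 * 9.667e-22 = 1.09e-18 J
Step 2: G = H - T*S = -7.84e-20 - 1.09e-18
Step 3: G = -1.168e-18 J

-1.168e-18


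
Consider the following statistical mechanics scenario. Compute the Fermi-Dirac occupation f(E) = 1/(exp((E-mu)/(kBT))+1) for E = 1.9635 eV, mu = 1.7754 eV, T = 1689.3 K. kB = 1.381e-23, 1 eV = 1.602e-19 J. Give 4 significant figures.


Step 1: (E - mu) = 1.9635 - 1.7754 = 0.1881 eV
Step 2: Convert: (E-mu)*eV = 3.013e-20 J
Step 3: x = (E-mu)*eV/(kB*T) = 1.292
Step 4: f = 1/(exp(1.292)+1) = 0.2156

0.2156


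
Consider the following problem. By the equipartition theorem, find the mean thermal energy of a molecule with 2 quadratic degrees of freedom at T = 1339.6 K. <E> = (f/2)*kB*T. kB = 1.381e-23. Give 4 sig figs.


Step 1: f/2 = 2/2 = 1
Step 2: kB*T = 1.381e-23 * 1339.6 = 1.85e-20
Step 3: <E> = 1 * 1.85e-20 = 1.85e-20 J

1.85e-20


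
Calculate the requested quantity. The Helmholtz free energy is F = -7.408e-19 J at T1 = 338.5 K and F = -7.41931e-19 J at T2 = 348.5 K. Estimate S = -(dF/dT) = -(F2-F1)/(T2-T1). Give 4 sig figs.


Step 1: dF = F2 - F1 = -7.41931e-19 - (-7.408e-19) = -1.131e-21 J
Step 2: dT = T2 - T1 = 348.5 - 338.5 = 10 K
Step 3: S = -dF/dT = -(-1.131e-21)/10 = 1.131e-22 J/K

1.131e-22


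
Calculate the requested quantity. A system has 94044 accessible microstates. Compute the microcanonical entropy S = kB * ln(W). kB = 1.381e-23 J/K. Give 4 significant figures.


Step 1: ln(W) = ln(94044) = 11.45
Step 2: S = kB * ln(W) = 1.381e-23 * 11.45
Step 3: S = 1.581e-22 J/K

1.581e-22


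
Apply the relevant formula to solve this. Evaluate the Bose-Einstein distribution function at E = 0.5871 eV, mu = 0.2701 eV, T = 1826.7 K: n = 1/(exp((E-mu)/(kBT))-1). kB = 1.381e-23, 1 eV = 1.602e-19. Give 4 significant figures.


Step 1: (E - mu) = 0.317 eV
Step 2: x = (E-mu)*eV/(kB*T) = 0.317*1.602e-19/(1.381e-23*1826.7) = 2.013
Step 3: exp(x) = 7.486
Step 4: n = 1/(exp(x)-1) = 0.1542

0.1542


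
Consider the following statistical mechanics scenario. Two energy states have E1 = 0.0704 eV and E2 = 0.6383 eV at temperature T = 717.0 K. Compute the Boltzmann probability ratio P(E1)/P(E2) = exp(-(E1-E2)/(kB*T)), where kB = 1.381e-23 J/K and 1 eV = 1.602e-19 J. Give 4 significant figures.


Step 1: Compute energy difference dE = E1 - E2 = 0.0704 - 0.6383 = -0.5679 eV
Step 2: Convert to Joules: dE_J = -0.5679 * 1.602e-19 = -9.098e-20 J
Step 3: Compute exponent = -dE_J / (kB * T) = -(-9.098e-20) / (1.381e-23 * 717.0) = 9.188
Step 4: P(E1)/P(E2) = exp(9.188) = 9779

9779


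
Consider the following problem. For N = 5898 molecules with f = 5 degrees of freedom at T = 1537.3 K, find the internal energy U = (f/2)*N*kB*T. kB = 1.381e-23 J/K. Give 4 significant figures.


Step 1: f/2 = 5/2 = 2.5
Step 2: N*kB*T = 5898*1.381e-23*1537.3 = 1.252e-16
Step 3: U = 2.5 * 1.252e-16 = 3.13e-16 J

3.13e-16


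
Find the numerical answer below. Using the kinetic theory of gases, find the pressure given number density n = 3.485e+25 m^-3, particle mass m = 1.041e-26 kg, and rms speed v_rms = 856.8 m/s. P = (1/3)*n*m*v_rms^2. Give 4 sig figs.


Step 1: v_rms^2 = 856.8^2 = 7.341e+05
Step 2: n*m = 3.485e+25*1.041e-26 = 0.3628
Step 3: P = (1/3)*0.3628*7.341e+05 = 8.878e+04 Pa

8.878e+04


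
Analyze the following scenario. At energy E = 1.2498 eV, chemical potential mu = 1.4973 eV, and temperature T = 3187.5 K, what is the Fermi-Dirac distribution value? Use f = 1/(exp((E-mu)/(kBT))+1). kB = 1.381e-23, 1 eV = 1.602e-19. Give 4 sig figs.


Step 1: (E - mu) = 1.2498 - 1.4973 = -0.2475 eV
Step 2: Convert: (E-mu)*eV = -3.965e-20 J
Step 3: x = (E-mu)*eV/(kB*T) = -0.9007
Step 4: f = 1/(exp(-0.9007)+1) = 0.7111

0.7111


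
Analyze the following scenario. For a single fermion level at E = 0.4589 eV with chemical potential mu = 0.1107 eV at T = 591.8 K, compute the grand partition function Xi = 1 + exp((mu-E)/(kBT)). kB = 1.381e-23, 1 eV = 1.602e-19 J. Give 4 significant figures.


Step 1: (mu - E) = 0.1107 - 0.4589 = -0.3482 eV
Step 2: x = (mu-E)*eV/(kB*T) = -0.3482*1.602e-19/(1.381e-23*591.8) = -6.825
Step 3: exp(x) = 0.001086
Step 4: Xi = 1 + 0.001086 = 1.001

1.001


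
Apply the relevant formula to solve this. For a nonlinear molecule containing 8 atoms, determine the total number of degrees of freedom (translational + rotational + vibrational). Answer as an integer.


Step 1: Translational DOF = 3
Step 2: Rotational DOF (nonlinear) = 3
Step 3: Vibrational DOF = 3*8 - 6 = 18
Step 4: Total = 3 + 3 + 18 = 24

24


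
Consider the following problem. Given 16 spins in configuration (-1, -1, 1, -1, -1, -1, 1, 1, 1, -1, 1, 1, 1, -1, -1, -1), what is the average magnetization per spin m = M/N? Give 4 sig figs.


Step 1: Count up spins (+1): 7, down spins (-1): 9
Step 2: Total magnetization M = 7 - 9 = -2
Step 3: m = M/N = -2/16 = -0.125

-0.125


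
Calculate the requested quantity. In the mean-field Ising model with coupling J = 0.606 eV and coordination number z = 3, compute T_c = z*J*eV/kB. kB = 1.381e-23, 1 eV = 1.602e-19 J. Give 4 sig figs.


Step 1: z*J = 3*0.606 = 1.818 eV
Step 2: Convert to Joules: 1.818*1.602e-19 = 2.912e-19 J
Step 3: T_c = 2.912e-19 / 1.381e-23 = 2.109e+04 K

2.109e+04


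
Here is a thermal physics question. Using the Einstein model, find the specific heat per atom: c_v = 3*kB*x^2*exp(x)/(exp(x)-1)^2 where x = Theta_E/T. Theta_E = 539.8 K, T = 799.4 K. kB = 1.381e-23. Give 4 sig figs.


Step 1: x = Theta_E/T = 539.8/799.4 = 0.6753
Step 2: x^2 = 0.456
Step 3: exp(x) = 1.965
Step 4: c_v = 3*1.381e-23*0.456*1.965/(1.965-1)^2 = 3.989e-23

3.989e-23


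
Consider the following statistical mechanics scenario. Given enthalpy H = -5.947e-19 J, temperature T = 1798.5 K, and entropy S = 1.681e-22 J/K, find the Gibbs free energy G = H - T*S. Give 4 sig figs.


Step 1: T*S = 1798.5 * 1.681e-22 = 3.023e-19 J
Step 2: G = H - T*S = -5.947e-19 - 3.023e-19
Step 3: G = -8.97e-19 J

-8.97e-19


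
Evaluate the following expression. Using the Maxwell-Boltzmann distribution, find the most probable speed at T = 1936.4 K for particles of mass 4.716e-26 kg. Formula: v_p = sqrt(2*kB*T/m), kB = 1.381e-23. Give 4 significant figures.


Step 1: Numerator = 2*kB*T = 2*1.381e-23*1936.4 = 5.348e-20
Step 2: Ratio = 5.348e-20 / 4.716e-26 = 1.134e+06
Step 3: v_p = sqrt(1.134e+06) = 1065 m/s

1065


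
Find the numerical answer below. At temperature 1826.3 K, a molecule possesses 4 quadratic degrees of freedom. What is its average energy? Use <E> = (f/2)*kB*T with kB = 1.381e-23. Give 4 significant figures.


Step 1: f/2 = 4/2 = 2
Step 2: kB*T = 1.381e-23 * 1826.3 = 2.522e-20
Step 3: <E> = 2 * 2.522e-20 = 5.044e-20 J

5.044e-20


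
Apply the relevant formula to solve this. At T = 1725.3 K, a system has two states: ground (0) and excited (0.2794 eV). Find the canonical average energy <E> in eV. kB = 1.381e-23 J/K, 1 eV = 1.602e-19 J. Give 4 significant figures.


Step 1: beta*E = 0.2794*1.602e-19/(1.381e-23*1725.3) = 1.879
Step 2: exp(-beta*E) = 0.1528
Step 3: <E> = 0.2794*0.1528/(1+0.1528) = 0.03703 eV

0.03703


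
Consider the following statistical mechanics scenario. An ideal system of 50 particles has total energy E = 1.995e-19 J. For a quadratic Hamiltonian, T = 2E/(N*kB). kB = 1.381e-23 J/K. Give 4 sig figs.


Step 1: Numerator = 2*E = 2*1.995e-19 = 3.99e-19 J
Step 2: Denominator = N*kB = 50*1.381e-23 = 6.905e-22
Step 3: T = 3.99e-19 / 6.905e-22 = 577.8 K

577.8


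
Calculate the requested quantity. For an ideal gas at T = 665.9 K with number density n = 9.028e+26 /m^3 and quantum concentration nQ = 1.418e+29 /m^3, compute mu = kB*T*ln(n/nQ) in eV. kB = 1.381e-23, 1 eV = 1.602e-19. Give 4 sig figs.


Step 1: n/nQ = 9.028e+26/1.418e+29 = 0.006367
Step 2: ln(n/nQ) = -5.057
Step 3: mu = kB*T*ln(n/nQ) = 9.196e-21*-5.057 = -4.65e-20 J
Step 4: Convert to eV: -4.65e-20/1.602e-19 = -0.2903 eV

-0.2903


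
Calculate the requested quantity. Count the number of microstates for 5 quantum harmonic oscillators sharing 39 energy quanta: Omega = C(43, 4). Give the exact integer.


Step 1: Use binomial coefficient C(43, 4)
Step 2: Numerator = 43! / 39!
Step 3: Denominator = 4!
Step 4: Omega = 123410

123410


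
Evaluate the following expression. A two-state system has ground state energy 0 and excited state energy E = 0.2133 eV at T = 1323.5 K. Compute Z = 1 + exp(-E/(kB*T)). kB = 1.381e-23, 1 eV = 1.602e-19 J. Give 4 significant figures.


Step 1: Compute beta*E = E*eV/(kB*T) = 0.2133*1.602e-19/(1.381e-23*1323.5) = 1.87
Step 2: exp(-beta*E) = exp(-1.87) = 0.1542
Step 3: Z = 1 + 0.1542 = 1.154

1.154


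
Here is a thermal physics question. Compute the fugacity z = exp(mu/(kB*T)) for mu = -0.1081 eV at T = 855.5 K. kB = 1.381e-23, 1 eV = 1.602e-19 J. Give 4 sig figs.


Step 1: Convert mu to Joules: -0.1081*1.602e-19 = -1.732e-20 J
Step 2: kB*T = 1.381e-23*855.5 = 1.181e-20 J
Step 3: mu/(kB*T) = -1.466
Step 4: z = exp(-1.466) = 0.2309

0.2309


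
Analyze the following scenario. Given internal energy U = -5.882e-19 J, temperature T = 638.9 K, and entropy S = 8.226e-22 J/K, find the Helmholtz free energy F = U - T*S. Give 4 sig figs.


Step 1: T*S = 638.9 * 8.226e-22 = 5.256e-19 J
Step 2: F = U - T*S = -5.882e-19 - 5.256e-19
Step 3: F = -1.114e-18 J

-1.114e-18


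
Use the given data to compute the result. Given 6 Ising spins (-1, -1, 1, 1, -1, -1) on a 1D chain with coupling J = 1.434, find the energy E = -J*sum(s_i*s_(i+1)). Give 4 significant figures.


Step 1: Nearest-neighbor products: 1, -1, 1, -1, 1
Step 2: Sum of products = 1
Step 3: E = -1.434 * 1 = -1.434

-1.434


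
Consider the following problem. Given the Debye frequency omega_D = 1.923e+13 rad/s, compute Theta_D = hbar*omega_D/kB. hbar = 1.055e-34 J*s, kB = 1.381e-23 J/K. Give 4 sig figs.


Step 1: hbar*omega_D = 1.055e-34 * 1.923e+13 = 2.029e-21 J
Step 2: Theta_D = 2.029e-21 / 1.381e-23
Step 3: Theta_D = 146.9 K

146.9


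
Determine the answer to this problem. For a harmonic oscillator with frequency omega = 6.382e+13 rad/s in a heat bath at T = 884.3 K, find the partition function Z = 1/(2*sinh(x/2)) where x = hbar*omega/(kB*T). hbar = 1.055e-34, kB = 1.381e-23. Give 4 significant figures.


Step 1: Compute x = hbar*omega/(kB*T) = 1.055e-34*6.382e+13/(1.381e-23*884.3) = 0.5513
Step 2: x/2 = 0.2757
Step 3: sinh(x/2) = 0.2792
Step 4: Z = 1/(2*0.2792) = 1.791

1.791


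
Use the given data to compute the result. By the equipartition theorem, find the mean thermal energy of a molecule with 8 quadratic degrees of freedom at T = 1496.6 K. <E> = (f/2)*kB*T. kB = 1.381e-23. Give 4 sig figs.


Step 1: f/2 = 8/2 = 4
Step 2: kB*T = 1.381e-23 * 1496.6 = 2.067e-20
Step 3: <E> = 4 * 2.067e-20 = 8.267e-20 J

8.267e-20


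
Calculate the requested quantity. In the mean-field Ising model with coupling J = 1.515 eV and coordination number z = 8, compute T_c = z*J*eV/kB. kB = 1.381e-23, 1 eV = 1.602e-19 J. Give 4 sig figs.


Step 1: z*J = 8*1.515 = 12.12 eV
Step 2: Convert to Joules: 12.12*1.602e-19 = 1.942e-18 J
Step 3: T_c = 1.942e-18 / 1.381e-23 = 1.406e+05 K

1.406e+05


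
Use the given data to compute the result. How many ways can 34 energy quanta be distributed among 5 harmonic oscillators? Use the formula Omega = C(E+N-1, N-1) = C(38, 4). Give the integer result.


Step 1: Use binomial coefficient C(38, 4)
Step 2: Numerator = 38! / 34!
Step 3: Denominator = 4!
Step 4: Omega = 73815

73815


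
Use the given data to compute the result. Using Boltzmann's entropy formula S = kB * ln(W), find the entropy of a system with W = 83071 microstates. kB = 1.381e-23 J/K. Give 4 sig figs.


Step 1: ln(W) = ln(83071) = 11.33
Step 2: S = kB * ln(W) = 1.381e-23 * 11.33
Step 3: S = 1.564e-22 J/K

1.564e-22


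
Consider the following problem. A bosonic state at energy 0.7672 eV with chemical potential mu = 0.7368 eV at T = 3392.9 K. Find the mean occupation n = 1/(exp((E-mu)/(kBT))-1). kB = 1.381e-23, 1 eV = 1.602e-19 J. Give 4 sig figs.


Step 1: (E - mu) = 0.0304 eV
Step 2: x = (E-mu)*eV/(kB*T) = 0.0304*1.602e-19/(1.381e-23*3392.9) = 0.1039
Step 3: exp(x) = 1.11
Step 4: n = 1/(exp(x)-1) = 9.13

9.13


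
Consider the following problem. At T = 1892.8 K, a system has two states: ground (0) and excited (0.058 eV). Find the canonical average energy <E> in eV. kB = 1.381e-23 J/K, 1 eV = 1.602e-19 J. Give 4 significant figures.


Step 1: beta*E = 0.058*1.602e-19/(1.381e-23*1892.8) = 0.3555
Step 2: exp(-beta*E) = 0.7009
Step 3: <E> = 0.058*0.7009/(1+0.7009) = 0.0239 eV

0.0239
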